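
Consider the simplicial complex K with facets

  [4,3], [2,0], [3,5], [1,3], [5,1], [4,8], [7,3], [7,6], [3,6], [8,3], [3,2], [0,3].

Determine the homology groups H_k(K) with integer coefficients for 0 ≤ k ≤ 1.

K has 9 vertices, 12 edges.
rank ∂_0 = 0, rank ∂_1 = 8 ⇒ b_0 = 9 − 0 − 8 = 1; all invariant factors of ∂_1 are 1 so no torsion. So H_0 = Z.
rank ∂_1 = 8, rank ∂_2 = 0 ⇒ b_1 = 12 − 8 − 0 = 4. So H_1 = Z^4.

H_0 ≅ Z,  H_1 ≅ Z^4.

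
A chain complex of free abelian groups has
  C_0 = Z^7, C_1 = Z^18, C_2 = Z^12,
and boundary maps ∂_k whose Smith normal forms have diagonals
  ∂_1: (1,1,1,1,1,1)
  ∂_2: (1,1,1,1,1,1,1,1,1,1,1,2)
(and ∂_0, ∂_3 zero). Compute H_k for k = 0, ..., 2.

H_0: b_0 = 7 − 0 − 6 = 1; torsion from ∂_1 factors > 1: none. So H_0 ≅ Z.
H_1: b_1 = 18 − 6 − 12 = 0; torsion from ∂_2 factors > 1: [2]. So H_1 ≅ Z/2.
H_2: b_2 = 12 − 12 − 0 = 0; torsion from ∂_3 factors > 1: none. So H_2 ≅ 0.

H_0 ≅ Z,  H_1 ≅ Z/2,  H_2 = 0.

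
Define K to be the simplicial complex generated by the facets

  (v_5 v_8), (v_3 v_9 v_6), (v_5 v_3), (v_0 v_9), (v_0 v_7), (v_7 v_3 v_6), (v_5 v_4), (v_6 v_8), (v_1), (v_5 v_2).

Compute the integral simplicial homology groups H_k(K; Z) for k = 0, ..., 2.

H_0 ≅ Z^2,  H_1 ≅ Z^2,  H_2 = 0.

K has 10 vertices, 12 edges, 2 triangles.
rank ∂_0 = 0, rank ∂_1 = 8 ⇒ b_0 = 10 − 0 − 8 = 2; all invariant factors of ∂_1 are 1 so no torsion. So H_0 ≅ Z^2.
rank ∂_1 = 8, rank ∂_2 = 2 ⇒ b_1 = 12 − 8 − 2 = 2; all invariant factors of ∂_2 are 1 so no torsion. So H_1 ≅ Z^2.
rank ∂_2 = 2, rank ∂_3 = 0 ⇒ b_2 = 2 − 2 − 0 = 0. So H_2 ≅ 0.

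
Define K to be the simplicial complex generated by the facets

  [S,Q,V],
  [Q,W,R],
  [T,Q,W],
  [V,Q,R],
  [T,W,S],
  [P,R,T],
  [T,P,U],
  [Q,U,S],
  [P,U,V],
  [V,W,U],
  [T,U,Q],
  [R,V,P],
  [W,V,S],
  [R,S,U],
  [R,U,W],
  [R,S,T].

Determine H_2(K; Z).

H_2 ≅ Z.

Fix the vertex order P < Q < R < S < T < U < V < W and write every simplex with vertices in increasing order. Then dim K = 2 and the simplices of K are:

  0-simplices (8): P, Q, R, S, T, U, V, W
  1-simplices (24): PR, PT, PU, PV, QR, QS, QT, QU, QV, QW, RS, RT, RU, RV, RW, ST, SU, SV, SW, TU, TW, UV, UW, VW
  2-simplices (16): PRT, PRV, PTU, PUV, QRV, QRW, QSU, QSV, QTU, QTW, RST, RSU, RUW, STW, SVW, UVW

so the chain groups are C_0 ≅ Z^8, C_1 ≅ Z^24, C_2 ≅ Z^16.

Boundary ∂_1: C_1 → C_0 is given by ∂[p,q] = [q] − [p]. For instance
  ∂QW = W − Q.
As a 8×24 matrix over Z this has rank 7, with invariant factors (1,1,1,1,1,1,1).

∂_2: C_2 → C_1 maps a triangle to the signed sum of its edges. For instance
  ∂PRT = RT − PT + PR,
  ∂QSV = SV − QV + QS.
This gives a 24×16 integer matrix of rank 15; reducing to Smith normal form yields diagonal entries (1,1,1,1,1,1,1,1,1,1,1,1,1,1,1).

Reading off H_k = ker ∂_k / im ∂_{k+1}:

  H_2: rank ker ∂_2 − rank ∂_3 = (16 − 15) − 0 = 1, and there is no ∂_3, so H_2 = Z.

(K is a triangulation of the torus T^2.)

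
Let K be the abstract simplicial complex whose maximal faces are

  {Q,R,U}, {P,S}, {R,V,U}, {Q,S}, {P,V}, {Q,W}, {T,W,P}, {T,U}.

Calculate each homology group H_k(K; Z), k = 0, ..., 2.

H_0 ≅ Z,  H_1 ≅ Z^3,  H_2 = 0.

Take the total order P < Q < R < S < T < U < V < W on the vertex set. Then K (dimension 2) consists of the simplices:

  0-simplices (8): P, Q, R, S, T, U, V, W
  1-simplices (13): PS, PT, PV, PW, QR, QS, QU, QW, RU, RV, TU, TW, UV
  2-simplices (3): PTW, QRU, RUV

so the chain groups are C_0 ≅ Z^8, C_1 ≅ Z^13, C_2 ≅ Z^3.

The boundary map ∂_1: C_1 → C_0 is given by ∂[p,q] = [q] − [p]. For instance
  ∂QR = R − Q.
As a 8×13 matrix over Z this has rank 7, with invariant factors (1,1,1,1,1,1,1).

∂_2: C_2 → C_1 maps a triangle to the signed sum of its edges. For instance
  ∂QRU = RU − QU + QR,
  ∂RUV = UV − RV + RU.
The resulting 13×3 matrix has rank 3, and its Smith normal form has invariant factors (1,1,1).

Computing H_k = (kernel of ∂_k) / (image of ∂_{k+1}):

  H_0: rank C_0 − rank ∂_1 = 8 − 7 = 1, and the invariant factors of ∂_1 are all 1, so H_0 = Z.
  H_1: rank ker ∂_1 − rank ∂_2 = (13 − 7) − 3 = 3, and the invariant factors of ∂_2 are all 1, so H_1 = Z^3.
  H_2: rank ker ∂_2 − rank ∂_3 = (3 − 3) − 0 = 0, and there is no ∂_3, so H_2 = 0.

As a check, the Euler characteristic is 8 − 13 + 3 = -2, which agrees with 1 − 3 + 0 = -2.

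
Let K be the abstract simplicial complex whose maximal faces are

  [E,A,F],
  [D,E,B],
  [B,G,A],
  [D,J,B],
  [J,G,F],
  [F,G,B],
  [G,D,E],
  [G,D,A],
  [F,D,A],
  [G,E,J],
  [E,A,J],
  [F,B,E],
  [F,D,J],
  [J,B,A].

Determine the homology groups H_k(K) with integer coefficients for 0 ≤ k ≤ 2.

H_0 = Z,  H_1 = Z^2,  H_2 = Z.

We work with the vertex ordering A < B < D < E < F < G < J. The simplices of K, each written with vertices in increasing order, are:

  0-simplices (7): A, B, D, E, F, G, J
  1-simplices (21): AB, AD, AE, AF, AG, AJ, BD, BE, BF, BG, BJ, DE, DF, DG, DJ, EF, EG, EJ, FG, FJ, GJ
  2-simplices (14): ABG, ABJ, ADF, ADG, AEF, AEJ, BDE, BDJ, BEF, BFG, DEG, DFJ, EGJ, FGJ

giving chain groups C_0 ≅ Z^7, C_1 ≅ Z^21, C_2 ≅ Z^14.

Boundary ∂_1: C_1 → C_0 maps an edge to its endpoints' difference, ∂[p,q] = q − p. For instance
  ∂AJ = J − A.
This gives a 7×21 integer matrix of rank 6; reducing to Smith normal form yields diagonal entries (1,1,1,1,1,1).

The boundary map ∂_2: C_2 → C_1 sends each 2-simplex [p,q,r] to [q,r] − [p,r] + [p,q]. For instance
  ∂DFJ = FJ − DJ + DF,
  ∂BDE = DE − BE + BD.
As a 21×14 matrix over Z this has rank 13, with invariant factors (1,1,1,1,1,1,1,1,1,1,1,1,1).

Now H_k = ker ∂_k / im ∂_{k+1}, so:

  H_0: rank C_0 − rank ∂_1 = 7 − 6 = 1, and the invariant factors of ∂_1 are all 1, so H_0 = Z.
  H_1: rank ker ∂_1 − rank ∂_2 = (21 − 6) − 13 = 2, and the invariant factors of ∂_2 are all 1, so H_1 = Z^2.
  H_2: rank ker ∂_2 − rank ∂_3 = (14 − 13) − 0 = 1, and there is no ∂_3, so H_2 = Z.

(K is a triangulation of the torus T^2.)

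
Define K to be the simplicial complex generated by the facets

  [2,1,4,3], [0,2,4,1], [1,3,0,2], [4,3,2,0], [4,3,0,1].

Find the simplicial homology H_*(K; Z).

H_0 = Z,  H_1 = 0,  H_2 = 0,  H_3 = Z.

K has 5 vertices, 10 edges, 10 triangles, 5 3-simplices.
rank ∂_0 = 0, rank ∂_1 = 4 ⇒ b_0 = 5 − 0 − 4 = 1; all invariant factors of ∂_1 are 1 so no torsion. So H_0 = Z.
rank ∂_1 = 4, rank ∂_2 = 6 ⇒ b_1 = 10 − 4 − 6 = 0; all invariant factors of ∂_2 are 1 so no torsion. So H_1 = 0.
rank ∂_2 = 6, rank ∂_3 = 4 ⇒ b_2 = 10 − 6 − 4 = 0; all invariant factors of ∂_3 are 1 so no torsion. So H_2 = 0.
rank ∂_3 = 4, rank ∂_4 = 0 ⇒ b_3 = 5 − 4 − 0 = 1. So H_3 = Z.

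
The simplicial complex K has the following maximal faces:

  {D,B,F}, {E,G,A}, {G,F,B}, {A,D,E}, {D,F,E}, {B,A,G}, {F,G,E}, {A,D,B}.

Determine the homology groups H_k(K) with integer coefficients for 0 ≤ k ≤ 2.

Take the total order A < B < D < E < F < G on the vertex set. Then K (dimension 2) consists of the simplices:

  0-simplices (6): A, B, D, E, F, G
  1-simplices (12): AB, AD, AE, AG, BD, BF, BG, DE, DF, EF, EG, FG
  2-simplices (8): ABD, ABG, ADE, AEG, BDF, BFG, DEF, EFG

giving chain groups C_0 ≅ Z^6, C_1 ≅ Z^12, C_2 ≅ Z^8.

The boundary map ∂_1: C_1 → C_0 sends each edge [p,q] (with p < q) to q − p. For instance
  ∂BF = F − B.
This gives a 6×12 integer matrix of rank 5; reducing to Smith normal form yields diagonal entries (1,1,1,1,1).

∂_2: C_2 → C_1 sends each 2-simplex [p,q,r] to [q,r] − [p,r] + [p,q]. For instance
  ∂ADE = DE − AE + AD,
  ∂ABD = BD − AD + AB.
As a 12×8 matrix over Z this has rank 7, with invariant factors (1,1,1,1,1,1,1).

Now H_k = ker ∂_k / im ∂_{k+1}, so:

  H_0: rank C_0 − rank ∂_1 = 6 − 5 = 1, and the invariant factors of ∂_1 are all 1, so H_0 ≅ Z.
  H_1: rank ker ∂_1 − rank ∂_2 = (12 − 5) − 7 = 0, and the invariant factors of ∂_2 are all 1, so H_1 ≅ 0.
  H_2: rank ker ∂_2 − rank ∂_3 = (8 − 7) − 0 = 1, and there is no ∂_3, so H_2 ≅ Z.

(K is a triangulation of the 2-sphere S^2.)

H_0 = Z,  H_1 = 0,  H_2 = Z.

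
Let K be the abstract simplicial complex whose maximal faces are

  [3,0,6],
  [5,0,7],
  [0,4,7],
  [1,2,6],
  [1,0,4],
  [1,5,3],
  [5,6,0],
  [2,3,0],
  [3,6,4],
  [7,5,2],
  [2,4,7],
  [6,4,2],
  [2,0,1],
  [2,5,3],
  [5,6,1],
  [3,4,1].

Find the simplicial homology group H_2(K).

H_2 ≅ Z.

Order the vertices as 0 < 1 < 2 < 3 < 4 < 5 < 6 < 7. Listing each simplex with vertices in this order, K has dimension 2 with simplices:

  0-simplices (8): [0], [1], [2], [3], [4], [5], [6], [7]
  1-simplices (24): (24 of them)
  2-simplices (16): [0,1,2], [0,1,4], [0,2,3], [0,3,6], [0,4,7], [0,5,6], [0,5,7], [1,2,6], [1,3,4], [1,3,5], [1,5,6], [2,3,5], [2,4,6], [2,4,7], [2,5,7], [3,4,6]

giving chain groups C_0 ≅ Z^8, C_1 ≅ Z^24, C_2 ≅ Z^16.

The boundary map ∂_1: C_1 → C_0 is given by ∂[p,q] = [q] − [p]. For instance
  ∂[0,6] = [6] − [0].
As a 8×24 matrix over Z this has rank 7, with invariant factors (1,1,1,1,1,1,1).

Boundary ∂_2: C_2 → C_1 maps a triangle to the signed sum of its edges. For instance
  ∂[2,4,7] = [4,7] − [2,7] + [2,4],
  ∂[0,4,7] = [4,7] − [0,7] + [0,4].
The 24×16 boundary matrix has rank 15 and Smith normal form diag(1,1,1,1,1,1,1,1,1,1,1,1,1,1,1).

Computing H_k = (kernel of ∂_k) / (image of ∂_{k+1}):

  H_2: rank ker ∂_2 − rank ∂_3 = (16 − 15) − 0 = 1, and there is no ∂_3, so H_2 ≅ Z.

(K is a triangulation of the torus T^2.)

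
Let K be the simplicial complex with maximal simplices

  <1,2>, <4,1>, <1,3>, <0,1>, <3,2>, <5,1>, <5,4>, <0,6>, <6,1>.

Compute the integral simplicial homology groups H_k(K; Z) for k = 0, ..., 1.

We work with the vertex ordering 0 < 1 < 2 < 3 < 4 < 5 < 6. The simplices of K, each written with vertices in increasing order, are:

  0-simplices (7): [0], [1], [2], [3], [4], [5], [6]
  1-simplices (9): [0,1], [0,6], [1,2], [1,3], [1,4], [1,5], [1,6], [2,3], [4,5]

so the chain groups are C_0 ≅ Z^7, C_1 ≅ Z^9.

The boundary map ∂_1: C_1 → C_0 maps an edge to its endpoints' difference, ∂[p,q] = q − p.
The 7×9 boundary matrix has rank 6 and Smith normal form diag(1,1,1,1,1,1).

Computing H_k = (kernel of ∂_k) / (image of ∂_{k+1}):

  H_0: rank C_0 − rank ∂_1 = 7 − 6 = 1, and the invariant factors of ∂_1 are all 1, so H_0 = Z.
  H_1: rank ker ∂_1 − rank ∂_2 = (9 − 6) − 0 = 3, and there is no ∂_2, so H_1 = Z^3.

H_0 = Z,  H_1 = Z^3.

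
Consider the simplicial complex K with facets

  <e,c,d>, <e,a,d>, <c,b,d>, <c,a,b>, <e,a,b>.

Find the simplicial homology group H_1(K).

H_1 = Z.

We work with the vertex ordering a < b < c < d < e. The simplices of K, each written with vertices in increasing order, are:

  0-simplices (5): a, b, c, d, e
  1-simplices (10): ab, ac, ad, ae, bc, bd, be, cd, ce, de
  2-simplices (5): abc, abe, ade, bcd, cde

so the chain groups are C_0 ≅ Z^5, C_1 ≅ Z^10, C_2 ≅ Z^5.

Boundary ∂_1: C_1 → C_0 maps an edge to its endpoints' difference, ∂[p,q] = q − p. For instance
  ∂bc = c − b.
This gives a 5×10 integer matrix of rank 4; reducing to Smith normal form yields diagonal entries (1,1,1,1).

The boundary map ∂_2: C_2 → C_1 acts by ∂[p,q,r] = [q,r] − [p,r] + [p,q]. For instance
  ∂bcd = cd − bd + bc,
  ∂abc = bc − ac + ab.
The 10×5 boundary matrix has rank 5 and Smith normal form diag(1,1,1,1,1).

Now H_k = ker ∂_k / im ∂_{k+1}, so:

  H_1: rank ker ∂_1 − rank ∂_2 = (10 − 4) − 5 = 1, and the invariant factors of ∂_2 are all 1, so H_1 ≅ Z.

(K is a triangulation of the Möbius band.)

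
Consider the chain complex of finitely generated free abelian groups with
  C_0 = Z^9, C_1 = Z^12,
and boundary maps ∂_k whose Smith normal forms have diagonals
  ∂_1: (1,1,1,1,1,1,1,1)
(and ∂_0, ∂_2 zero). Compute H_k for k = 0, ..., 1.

H_0: b_0 = 9 − 0 − 8 = 1; torsion from ∂_1 factors > 1: none. So H_0 ≅ Z.
H_1: b_1 = 12 − 8 − 0 = 4; torsion from ∂_2 factors > 1: none. So H_1 ≅ Z^4.

H_0 ≅ Z,  H_1 ≅ Z^4.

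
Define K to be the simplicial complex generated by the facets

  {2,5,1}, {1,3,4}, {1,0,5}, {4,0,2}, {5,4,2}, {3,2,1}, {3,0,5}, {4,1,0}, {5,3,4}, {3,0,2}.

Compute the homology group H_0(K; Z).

Fix the vertex order 0 < 1 < 2 < 3 < 4 < 5 and write every simplex with vertices in increasing order. Then dim K = 2 and the simplices of K are:

  0-simplices (6): [0], [1], [2], [3], [4], [5]
  1-simplices (15): [0,1], [0,2], [0,3], [0,4], [0,5], [1,2], [1,3], [1,4], [1,5], [2,3], [2,4], [2,5], [3,4], [3,5], [4,5]
  2-simplices (10): [0,1,4], [0,1,5], [0,2,3], [0,2,4], [0,3,5], [1,2,3], [1,2,5], [1,3,4], [2,4,5], [3,4,5]

Hence C_0 ≅ Z^6, C_1 ≅ Z^15, C_2 ≅ Z^10.

The boundary map ∂_1: C_1 → C_0 is given by ∂[p,q] = [q] − [p]. For instance
  ∂[0,1] = [1] − [0].
The 6×15 boundary matrix has rank 5 and Smith normal form diag(1,1,1,1,1).

The boundary map ∂_2: C_2 → C_1 sends each 2-simplex [p,q,r] to [q,r] − [p,r] + [p,q]. For instance
  ∂[0,2,4] = [2,4] − [0,4] + [0,2],
  ∂[2,4,5] = [4,5] − [2,5] + [2,4].
The resulting 15×10 matrix has rank 10, and its Smith normal form has invariant factors (1,1,1,1,1,1,1,1,1,2).

Reading off H_k = ker ∂_k / im ∂_{k+1}:

  H_0: rank C_0 − rank ∂_1 = 6 − 5 = 1, and the invariant factors of ∂_1 are all 1, so H_0 = Z.

H_0 = Z.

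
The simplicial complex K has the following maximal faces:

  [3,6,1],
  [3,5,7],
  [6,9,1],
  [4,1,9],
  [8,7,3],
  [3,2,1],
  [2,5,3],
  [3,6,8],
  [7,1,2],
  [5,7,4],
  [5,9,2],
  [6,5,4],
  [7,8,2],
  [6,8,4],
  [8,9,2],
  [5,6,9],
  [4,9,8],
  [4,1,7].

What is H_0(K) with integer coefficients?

H_0 ≅ Z.

Take the total order 1 < 2 < 3 < 4 < 5 < 6 < 7 < 8 < 9 on the vertex set. Then K (dimension 2) consists of the simplices:

  0-simplices (9): [1], [2], [3], [4], [5], [6], [7], [8], [9]
  1-simplices (27): (27 of them)
  2-simplices (18): [1,2,3], [1,2,7], [1,3,6], [1,4,7], [1,4,9], [1,6,9], [2,3,5], [2,5,9], [2,7,8], [2,8,9], [3,5,7], [3,6,8], [3,7,8], [4,5,6], [4,5,7], [4,6,8], [4,8,9], [5,6,9]

so the chain groups are C_0 ≅ Z^9, C_1 ≅ Z^27, C_2 ≅ Z^18.

Boundary ∂_1: C_1 → C_0 is given by ∂[p,q] = [q] − [p]. For instance
  ∂[6,8] = [8] − [6].
The resulting 9×27 matrix has rank 8, and its Smith normal form has invariant factors (1,1,1,1,1,1,1,1).

Boundary ∂_2: C_2 → C_1 maps a triangle to the signed sum of its edges. For instance
  ∂[2,8,9] = [8,9] − [2,9] + [2,8],
  ∂[3,5,7] = [5,7] − [3,7] + [3,5].
This gives a 27×18 integer matrix of rank 18; reducing to Smith normal form yields diagonal entries (1,1,1,1,1,1,1,1,1,1,1,1,1,1,1,1,1,2).

From H_k ≅ ker(∂_k) / im(∂_{k+1}) we obtain:

  H_0: rank C_0 − rank ∂_1 = 9 − 8 = 1, and the invariant factors of ∂_1 are all 1, so H_0 ≅ Z.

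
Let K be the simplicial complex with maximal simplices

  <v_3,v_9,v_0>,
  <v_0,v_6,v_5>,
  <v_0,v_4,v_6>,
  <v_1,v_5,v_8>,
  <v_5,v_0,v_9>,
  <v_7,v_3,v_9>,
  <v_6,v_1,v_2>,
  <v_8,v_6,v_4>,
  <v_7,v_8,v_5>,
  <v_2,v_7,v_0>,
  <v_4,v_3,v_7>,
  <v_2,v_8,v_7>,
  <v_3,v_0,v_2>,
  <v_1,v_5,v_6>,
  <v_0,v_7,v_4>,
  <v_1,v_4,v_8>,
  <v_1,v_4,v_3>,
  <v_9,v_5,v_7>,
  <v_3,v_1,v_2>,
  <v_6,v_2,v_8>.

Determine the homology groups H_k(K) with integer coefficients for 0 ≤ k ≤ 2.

H_0 ≅ Z,  H_1 ≅ Z ⊕ Z/2,  H_2 = 0.

We work with the vertex ordering v_0 < v_1 < v_2 < v_3 < v_4 < v_5 < v_6 < v_7 < v_8 < v_9. The simplices of K, each written with vertices in increasing order, are:

  0-simplices (10): [v_0], [v_1], [v_2], [v_3], [v_4], [v_5], [v_6], [v_7], [v_8], [v_9]
  1-simplices (30): (30 of them)
  2-simplices (20): (20 of them)

giving chain groups C_0 ≅ Z^10, C_1 ≅ Z^30, C_2 ≅ Z^20.

The boundary map ∂_1: C_1 → C_0 sends each edge [p,q] (with p < q) to q − p. For instance
  ∂[v_1,v_2] = [v_2] − [v_1].
This gives a 10×30 integer matrix of rank 9; reducing to Smith normal form yields diagonal entries (1,1,1,1,1,1,1,1,1).

The boundary map ∂_2: C_2 → C_1 maps a triangle to the signed sum of its edges. For instance
  ∂[v_3,v_7,v_9] = [v_7,v_9] − [v_3,v_9] + [v_3,v_7],
  ∂[v_1,v_2,v_3] = [v_2,v_3] − [v_1,v_3] + [v_1,v_2].
As a 30×20 matrix over Z this has rank 20, with invariant factors (1,1,1,1,1,1,1,1,1,1,1,1,1,1,1,1,1,1,1,2).

From H_k ≅ ker(∂_k) / im(∂_{k+1}) we obtain:

  H_0: rank C_0 − rank ∂_1 = 10 − 9 = 1, and the invariant factors of ∂_1 are all 1, so H_0 ≅ Z.
  H_1: rank ker ∂_1 − rank ∂_2 = (30 − 9) − 20 = 1, and ∂_2 has invariant factor 2 > 1, so H_1 ≅ Z ⊕ Z/2.
  H_2: rank ker ∂_2 − rank ∂_3 = (20 − 20) − 0 = 0, and there is no ∂_3, so H_2 ≅ 0.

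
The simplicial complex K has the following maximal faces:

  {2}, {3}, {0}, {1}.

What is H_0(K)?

Fix the vertex order 0 < 1 < 2 < 3 and write every simplex with vertices in increasing order. Then dim K = 0 and the simplices of K are:

  0-simplices (4): [0], [1], [2], [3]

giving chain groups C_0 ≅ Z^4.

Computing H_k = (kernel of ∂_k) / (image of ∂_{k+1}):

  H_0: rank C_0 − rank ∂_1 = 4 − 0 = 4, and there is no ∂_1, so H_0 ≅ Z^4.

(K is a triangulation of a set of 4 points.)

H_0 ≅ Z^4.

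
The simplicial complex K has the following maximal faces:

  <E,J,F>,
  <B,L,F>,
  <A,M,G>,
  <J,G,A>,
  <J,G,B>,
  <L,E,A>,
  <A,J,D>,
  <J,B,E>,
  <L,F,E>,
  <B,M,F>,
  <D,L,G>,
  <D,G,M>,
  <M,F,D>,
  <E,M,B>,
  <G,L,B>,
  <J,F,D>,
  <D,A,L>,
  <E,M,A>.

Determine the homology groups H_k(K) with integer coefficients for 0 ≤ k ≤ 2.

Take the total order A < B < D < E < F < G < J < L < M on the vertex set. Then K (dimension 2) consists of the simplices:

  0-simplices (9): A, B, D, E, F, G, J, L, M
  1-simplices (27): AD, AE, AG, AJ, AL, AM, BE, BF, BG, BJ, BL, BM, DF, DG, DJ, DL, DM, EF, EJ, EL, EM, FJ, FL, FM, GJ, GL, GM
  2-simplices (18): ADJ, ADL, AEL, AEM, AGJ, AGM, BEJ, BEM, BFL, BFM, BGJ, BGL, DFJ, DFM, DGL, DGM, EFJ, EFL

Hence C_0 ≅ Z^9, C_1 ≅ Z^27, C_2 ≅ Z^18.

Boundary ∂_1: C_1 → C_0 maps an edge to its endpoints' difference, ∂[p,q] = q − p. For instance
  ∂GM = M − G.
The 9×27 boundary matrix has rank 8 and Smith normal form diag(1,1,1,1,1,1,1,1).

Boundary ∂_2: C_2 → C_1 sends each 2-simplex [p,q,r] to [q,r] − [p,r] + [p,q]. For instance
  ∂EFL = FL − EL + EF,
  ∂BGL = GL − BL + BG.
The 27×18 boundary matrix has rank 18 and Smith normal form diag(1,1,1,1,1,1,1,1,1,1,1,1,1,1,1,1,1,2).

From H_k ≅ ker(∂_k) / im(∂_{k+1}) we obtain:

  H_0: rank C_0 − rank ∂_1 = 9 − 8 = 1, and the invariant factors of ∂_1 are all 1, so H_0 ≅ Z.
  H_1: rank ker ∂_1 − rank ∂_2 = (27 − 8) − 18 = 1, and ∂_2 has invariant factor 2 > 1, so H_1 ≅ Z ⊕ Z/2.
  H_2: rank ker ∂_2 − rank ∂_3 = (18 − 18) − 0 = 0, and there is no ∂_3, so H_2 ≅ 0.

H_0 ≅ Z,  H_1 ≅ Z ⊕ Z/2,  H_2 = 0.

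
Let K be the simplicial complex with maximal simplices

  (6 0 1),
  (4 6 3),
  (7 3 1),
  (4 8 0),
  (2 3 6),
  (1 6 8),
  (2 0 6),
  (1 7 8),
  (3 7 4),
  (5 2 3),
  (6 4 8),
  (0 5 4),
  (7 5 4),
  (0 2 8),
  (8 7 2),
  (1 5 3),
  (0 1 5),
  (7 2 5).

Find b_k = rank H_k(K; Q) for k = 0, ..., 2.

Take the total order 0 < 1 < 2 < 3 < 4 < 5 < 6 < 7 < 8 on the vertex set. Then K (dimension 2) consists of the simplices:

  0-simplices (9): [0], [1], [2], [3], [4], [5], [6], [7], [8]
  1-simplices (27): (27 of them)
  2-simplices (18): [0,1,5], [0,1,6], [0,2,6], [0,2,8], [0,4,5], [0,4,8], [1,3,5], [1,3,7], [1,6,8], [1,7,8], [2,3,5], [2,3,6], [2,5,7], [2,7,8], [3,4,6], [3,4,7], [4,5,7], [4,6,8]

so the chain groups are C_0 ≅ Z^9, C_1 ≅ Z^27, C_2 ≅ Z^18.

Boundary ∂_1: C_1 → C_0 maps an edge to its endpoints' difference, ∂[p,q] = q − p. For instance
  ∂[0,8] = [8] − [0].
The resulting 9×27 matrix has rank 8, and its Smith normal form has invariant factors (1,1,1,1,1,1,1,1).

Boundary ∂_2: C_2 → C_1 sends each 2-simplex [p,q,r] to [q,r] − [p,r] + [p,q]. For instance
  ∂[0,2,8] = [2,8] − [0,8] + [0,2],
  ∂[1,6,8] = [6,8] − [1,8] + [1,6].
This gives a 27×18 integer matrix of rank 18; reducing to Smith normal form yields diagonal entries (1,1,1,1,1,1,1,1,1,1,1,1,1,1,1,1,1,2).

From H_k ≅ ker(∂_k) / im(∂_{k+1}) we obtain:

  H_0: rank C_0 − rank ∂_1 = 9 − 8 = 1, and the invariant factors of ∂_1 are all 1, so H_0 = Z.
  H_1: rank ker ∂_1 − rank ∂_2 = (27 − 8) − 18 = 1, and ∂_2 has invariant factor 2 > 1, so H_1 = Z ⊕ Z/2Z.
  H_2: rank ker ∂_2 − rank ∂_3 = (18 − 18) − 0 = 0, and there is no ∂_3, so H_2 = 0.

As a check, the Euler characteristic is 9 − 27 + 18 = 0, which agrees with 1 − 1 + 0 = 0.

Hence the Betti numbers are b_0 = 1, b_1 = 1, b_2 = 0.

b_0 = 1, b_1 = 1, b_2 = 0.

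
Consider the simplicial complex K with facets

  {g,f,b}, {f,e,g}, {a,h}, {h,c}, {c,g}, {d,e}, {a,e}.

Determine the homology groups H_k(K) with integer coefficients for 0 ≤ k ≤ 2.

H_0 = Z,  H_1 = Z,  H_2 = 0.

Order the vertices as a < b < c < d < e < f < g < h. Listing each simplex with vertices in this order, K has dimension 2 with simplices:

  0-simplices (8): a, b, c, d, e, f, g, h
  1-simplices (10): ae, ah, bf, bg, cg, ch, de, ef, eg, fg
  2-simplices (2): bfg, efg

so the chain groups are C_0 ≅ Z^8, C_1 ≅ Z^10, C_2 ≅ Z^2.

The boundary map ∂_1: C_1 → C_0 maps an edge to its endpoints' difference, ∂[p,q] = q − p. For instance
  ∂fg = g − f.
As a 8×10 matrix over Z this has rank 7, with invariant factors (1,1,1,1,1,1,1).

∂_2: C_2 → C_1 sends each 2-simplex [p,q,r] to [q,r] − [p,r] + [p,q]. For instance
  ∂bfg = fg − bg + bf,
  ∂efg = fg − eg + ef.
As a 10×2 matrix over Z this has rank 2, with invariant factors (1,1).

From H_k ≅ ker(∂_k) / im(∂_{k+1}) we obtain:

  H_0: rank C_0 − rank ∂_1 = 8 − 7 = 1, and the invariant factors of ∂_1 are all 1, so H_0 = Z.
  H_1: rank ker ∂_1 − rank ∂_2 = (10 − 7) − 2 = 1, and the invariant factors of ∂_2 are all 1, so H_1 = Z.
  H_2: rank ker ∂_2 − rank ∂_3 = (2 − 2) − 0 = 0, and there is no ∂_3, so H_2 = 0.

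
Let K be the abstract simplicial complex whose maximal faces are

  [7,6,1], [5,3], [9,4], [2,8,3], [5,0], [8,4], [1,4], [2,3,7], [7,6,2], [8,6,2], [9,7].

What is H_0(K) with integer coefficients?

H_0 ≅ Z.

Fix the vertex order 0 < 1 < 2 < 3 < 4 < 5 < 6 < 7 < 8 < 9 and write every simplex with vertices in increasing order. Then dim K = 2 and the simplices of K are:

  0-simplices (10): [0], [1], [2], [3], [4], [5], [6], [7], [8], [9]
  1-simplices (16): [0,5], [1,4], [1,6], [1,7], [2,3], [2,6], [2,7], [2,8], [3,5], [3,7], [3,8], [4,8], [4,9], [6,7], [6,8], [7,9]
  2-simplices (5): [1,6,7], [2,3,7], [2,3,8], [2,6,7], [2,6,8]

Hence C_0 ≅ Z^10, C_1 ≅ Z^16, C_2 ≅ Z^5.

The boundary map ∂_1: C_1 → C_0 is given by ∂[p,q] = [q] − [p].
As a 10×16 matrix over Z this has rank 9, with invariant factors (1,1,1,1,1,1,1,1,1).

The boundary map ∂_2: C_2 → C_1 acts by ∂[p,q,r] = [q,r] − [p,r] + [p,q]. For instance
  ∂[1,6,7] = [6,7] − [1,7] + [1,6],
  ∂[2,3,8] = [3,8] − [2,8] + [2,3].
The 16×5 boundary matrix has rank 5 and Smith normal form diag(1,1,1,1,1).

Now H_k = ker ∂_k / im ∂_{k+1}, so:

  H_0: rank C_0 − rank ∂_1 = 10 − 9 = 1, and the invariant factors of ∂_1 are all 1, so H_0 ≅ Z.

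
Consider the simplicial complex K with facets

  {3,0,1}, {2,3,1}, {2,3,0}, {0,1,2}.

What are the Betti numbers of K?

b_0 = 1, b_1 = 0, b_2 = 1.

We work with the vertex ordering 0 < 1 < 2 < 3. The simplices of K, each written with vertices in increasing order, are:

  0-simplices (4): [0], [1], [2], [3]
  1-simplices (6): [0,1], [0,2], [0,3], [1,2], [1,3], [2,3]
  2-simplices (4): [0,1,2], [0,1,3], [0,2,3], [1,2,3]

giving chain groups C_0 ≅ Z^4, C_1 ≅ Z^6, C_2 ≅ Z^4.

The boundary map ∂_1: C_1 → C_0 sends each edge [p,q] (with p < q) to q − p. For instance
  ∂[1,3] = [3] − [1].
This gives a 4×6 integer matrix of rank 3; reducing to Smith normal form yields diagonal entries (1,1,1).

∂_2: C_2 → C_1 acts by ∂[p,q,r] = [q,r] − [p,r] + [p,q]. For instance
  ∂[0,1,2] = [1,2] − [0,2] + [0,1],
  ∂[0,2,3] = [2,3] − [0,3] + [0,2].
As a 6×4 matrix over Z this has rank 3, with invariant factors (1,1,1).

Reading off H_k = ker ∂_k / im ∂_{k+1}:

  H_0: rank C_0 − rank ∂_1 = 4 − 3 = 1, and the invariant factors of ∂_1 are all 1, so H_0 = Z.
  H_1: rank ker ∂_1 − rank ∂_2 = (6 − 3) − 3 = 0, and the invariant factors of ∂_2 are all 1, so H_1 = 0.
  H_2: rank ker ∂_2 − rank ∂_3 = (4 − 3) − 0 = 1, and there is no ∂_3, so H_2 = Z.

Hence the Betti numbers are b_0 = 1, b_1 = 0, b_2 = 1.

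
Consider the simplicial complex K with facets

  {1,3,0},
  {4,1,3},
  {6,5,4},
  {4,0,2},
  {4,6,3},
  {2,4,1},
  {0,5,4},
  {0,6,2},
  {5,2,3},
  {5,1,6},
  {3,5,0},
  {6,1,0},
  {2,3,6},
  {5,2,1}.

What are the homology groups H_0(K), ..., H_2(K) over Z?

Take the total order 0 < 1 < 2 < 3 < 4 < 5 < 6 on the vertex set. Then K (dimension 2) consists of the simplices:

  0-simplices (7): [0], [1], [2], [3], [4], [5], [6]
  1-simplices (21): [0,1], [0,2], [0,3], [0,4], [0,5], [0,6], [1,2], [1,3], [1,4], [1,5], [1,6], [2,3], [2,4], [2,5], [2,6], [3,4], [3,5], [3,6], [4,5], [4,6], [5,6]
  2-simplices (14): [0,1,3], [0,1,6], [0,2,4], [0,2,6], [0,3,5], [0,4,5], [1,2,4], [1,2,5], [1,3,4], [1,5,6], [2,3,5], [2,3,6], [3,4,6], [4,5,6]

Hence C_0 ≅ Z^7, C_1 ≅ Z^21, C_2 ≅ Z^14.

∂_1: C_1 → C_0 maps an edge to its endpoints' difference, ∂[p,q] = q − p. For instance
  ∂[2,4] = [4] − [2].
The resulting 7×21 matrix has rank 6, and its Smith normal form has invariant factors (1,1,1,1,1,1).

The boundary map ∂_2: C_2 → C_1 maps a triangle to the signed sum of its edges. For instance
  ∂[1,5,6] = [5,6] − [1,6] + [1,5],
  ∂[2,3,6] = [3,6] − [2,6] + [2,3].
The resulting 21×14 matrix has rank 13, and its Smith normal form has invariant factors (1,1,1,1,1,1,1,1,1,1,1,1,1).

Reading off H_k = ker ∂_k / im ∂_{k+1}:

  H_0: rank C_0 − rank ∂_1 = 7 − 6 = 1, and the invariant factors of ∂_1 are all 1, so H_0 = Z.
  H_1: rank ker ∂_1 − rank ∂_2 = (21 − 6) − 13 = 2, and the invariant factors of ∂_2 are all 1, so H_1 = Z^2.
  H_2: rank ker ∂_2 − rank ∂_3 = (14 − 13) − 0 = 1, and there is no ∂_3, so H_2 = Z.

As a check, the Euler characteristic is 7 − 21 + 14 = 0, which agrees with 1 − 2 + 1 = 0.

H_0 ≅ Z,  H_1 ≅ Z^2,  H_2 ≅ Z.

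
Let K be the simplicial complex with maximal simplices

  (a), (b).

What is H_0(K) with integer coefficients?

Take the total order a < b on the vertex set. Then K (dimension 0) consists of the simplices:

  0-simplices (2): a, b

so the chain groups are C_0 ≅ Z^2.

Reading off H_k = ker ∂_k / im ∂_{k+1}:

  H_0: rank C_0 − rank ∂_1 = 2 − 0 = 2, and there is no ∂_1, so H_0 ≅ Z^2.

H_0 ≅ Z^2.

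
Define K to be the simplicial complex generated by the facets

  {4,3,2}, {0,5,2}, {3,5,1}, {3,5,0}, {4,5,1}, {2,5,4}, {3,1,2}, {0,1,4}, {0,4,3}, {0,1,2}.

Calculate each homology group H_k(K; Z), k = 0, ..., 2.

H_0 ≅ Z,  H_1 ≅ Z_2,  H_2 = 0.

Fix the vertex order 0 < 1 < 2 < 3 < 4 < 5 and write every simplex with vertices in increasing order. Then dim K = 2 and the simplices of K are:

  0-simplices (6): [0], [1], [2], [3], [4], [5]
  1-simplices (15): [0,1], [0,2], [0,3], [0,4], [0,5], [1,2], [1,3], [1,4], [1,5], [2,3], [2,4], [2,5], [3,4], [3,5], [4,5]
  2-simplices (10): [0,1,2], [0,1,4], [0,2,5], [0,3,4], [0,3,5], [1,2,3], [1,3,5], [1,4,5], [2,3,4], [2,4,5]

Hence C_0 ≅ Z^6, C_1 ≅ Z^15, C_2 ≅ Z^10.

∂_1: C_1 → C_0 is given by ∂[p,q] = [q] − [p]. For instance
  ∂[3,5] = [5] − [3].
The 6×15 boundary matrix has rank 5 and Smith normal form diag(1,1,1,1,1).

The boundary map ∂_2: C_2 → C_1 sends each 2-simplex [p,q,r] to [q,r] − [p,r] + [p,q]. For instance
  ∂[1,3,5] = [3,5] − [1,5] + [1,3],
  ∂[0,2,5] = [2,5] − [0,5] + [0,2].
The 15×10 boundary matrix has rank 10 and Smith normal form diag(1,1,1,1,1,1,1,1,1,2).

From H_k ≅ ker(∂_k) / im(∂_{k+1}) we obtain:

  H_0: rank C_0 − rank ∂_1 = 6 − 5 = 1, and the invariant factors of ∂_1 are all 1, so H_0 = Z.
  H_1: rank ker ∂_1 − rank ∂_2 = (15 − 5) − 10 = 0, and ∂_2 has invariant factor 2 > 1, so H_1 = Z_2.
  H_2: rank ker ∂_2 − rank ∂_3 = (10 − 10) − 0 = 0, and there is no ∂_3, so H_2 = 0.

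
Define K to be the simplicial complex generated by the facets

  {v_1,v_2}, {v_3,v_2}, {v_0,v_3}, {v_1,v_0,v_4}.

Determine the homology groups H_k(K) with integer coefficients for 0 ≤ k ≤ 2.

H_0 = Z,  H_1 = Z,  H_2 = 0.

K has 5 vertices, 6 edges, 1 triangle.
rank ∂_0 = 0, rank ∂_1 = 4 ⇒ b_0 = 5 − 0 − 4 = 1; all invariant factors of ∂_1 are 1 so no torsion. So H_0 = Z.
rank ∂_1 = 4, rank ∂_2 = 1 ⇒ b_1 = 6 − 4 − 1 = 1; all invariant factors of ∂_2 are 1 so no torsion. So H_1 = Z.
rank ∂_2 = 1, rank ∂_3 = 0 ⇒ b_2 = 1 − 1 − 0 = 0. So H_2 = 0.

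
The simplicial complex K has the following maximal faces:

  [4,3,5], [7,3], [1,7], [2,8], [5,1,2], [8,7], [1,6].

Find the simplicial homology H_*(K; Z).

Fix the vertex order 1 < 2 < 3 < 4 < 5 < 6 < 7 < 8 and write every simplex with vertices in increasing order. Then dim K = 2 and the simplices of K are:

  0-simplices (8): [1], [2], [3], [4], [5], [6], [7], [8]
  1-simplices (11): [1,2], [1,5], [1,6], [1,7], [2,5], [2,8], [3,4], [3,5], [3,7], [4,5], [7,8]
  2-simplices (2): [1,2,5], [3,4,5]

giving chain groups C_0 ≅ Z^8, C_1 ≅ Z^11, C_2 ≅ Z^2.

∂_1: C_1 → C_0 is given by ∂[p,q] = [q] − [p]. For instance
  ∂[2,8] = [8] − [2].
The 8×11 boundary matrix has rank 7 and Smith normal form diag(1,1,1,1,1,1,1).

Boundary ∂_2: C_2 → C_1 maps a triangle to the signed sum of its edges. For instance
  ∂[1,2,5] = [2,5] − [1,5] + [1,2],
  ∂[3,4,5] = [4,5] − [3,5] + [3,4].
As a 11×2 matrix over Z this has rank 2, with invariant factors (1,1).

From H_k ≅ ker(∂_k) / im(∂_{k+1}) we obtain:

  H_0: rank C_0 − rank ∂_1 = 8 − 7 = 1, and the invariant factors of ∂_1 are all 1, so H_0 ≅ Z.
  H_1: rank ker ∂_1 − rank ∂_2 = (11 − 7) − 2 = 2, and the invariant factors of ∂_2 are all 1, so H_1 ≅ Z^2.
  H_2: rank ker ∂_2 − rank ∂_3 = (2 − 2) − 0 = 0, and there is no ∂_3, so H_2 ≅ 0.

H_0 ≅ Z,  H_1 ≅ Z^2,  H_2 = 0.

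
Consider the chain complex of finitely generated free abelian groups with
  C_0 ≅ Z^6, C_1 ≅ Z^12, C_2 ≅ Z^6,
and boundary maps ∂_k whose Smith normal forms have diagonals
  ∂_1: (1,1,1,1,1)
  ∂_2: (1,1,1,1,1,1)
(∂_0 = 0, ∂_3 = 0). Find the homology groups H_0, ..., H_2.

H_0: b_0 = 6 − 0 − 5 = 1; torsion from ∂_1 factors > 1: none. So H_0 = Z.
H_1: b_1 = 12 − 5 − 6 = 1; torsion from ∂_2 factors > 1: none. So H_1 = Z.
H_2: b_2 = 6 − 6 − 0 = 0; torsion from ∂_3 factors > 1: none. So H_2 = 0.

H_0 = Z,  H_1 = Z,  H_2 = 0.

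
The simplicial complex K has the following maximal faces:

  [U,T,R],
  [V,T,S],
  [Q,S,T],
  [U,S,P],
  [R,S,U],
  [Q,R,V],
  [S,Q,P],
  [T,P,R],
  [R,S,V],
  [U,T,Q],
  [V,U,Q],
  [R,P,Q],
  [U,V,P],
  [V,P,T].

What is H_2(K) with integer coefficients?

Order the vertices as P < Q < R < S < T < U < V. Listing each simplex with vertices in this order, K has dimension 2 with simplices:

  0-simplices (7): P, Q, R, S, T, U, V
  1-simplices (21): PQ, PR, PS, PT, PU, PV, QR, QS, QT, QU, QV, RS, RT, RU, RV, ST, SU, SV, TU, TV, UV
  2-simplices (14): PQR, PQS, PRT, PSU, PTV, PUV, QRV, QST, QTU, QUV, RSU, RSV, RTU, STV

giving chain groups C_0 ≅ Z^7, C_1 ≅ Z^21, C_2 ≅ Z^14.

The boundary map ∂_1: C_1 → C_0 maps an edge to its endpoints' difference, ∂[p,q] = q − p. For instance
  ∂QR = R − Q.
The 7×21 boundary matrix has rank 6 and Smith normal form diag(1,1,1,1,1,1).

The boundary map ∂_2: C_2 → C_1 sends each 2-simplex [p,q,r] to [q,r] − [p,r] + [p,q]. For instance
  ∂PQR = QR − PR + PQ,
  ∂QRV = RV − QV + QR.
As a 21×14 matrix over Z this has rank 13, with invariant factors (1,1,1,1,1,1,1,1,1,1,1,1,1).

From H_k ≅ ker(∂_k) / im(∂_{k+1}) we obtain:

  H_2: rank ker ∂_2 − rank ∂_3 = (14 − 13) − 0 = 1, and there is no ∂_3, so H_2 = Z.

H_2 ≅ Z.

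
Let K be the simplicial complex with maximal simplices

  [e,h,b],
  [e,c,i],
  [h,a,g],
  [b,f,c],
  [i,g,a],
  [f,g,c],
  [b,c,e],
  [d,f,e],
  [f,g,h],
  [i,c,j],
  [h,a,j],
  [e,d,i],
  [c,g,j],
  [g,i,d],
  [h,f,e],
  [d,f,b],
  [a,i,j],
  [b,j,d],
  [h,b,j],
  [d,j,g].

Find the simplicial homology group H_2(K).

Take the total order a < b < c < d < e < f < g < h < i < j on the vertex set. Then K (dimension 2) consists of the simplices:

  0-simplices (10): a, b, c, d, e, f, g, h, i, j
  1-simplices (30): ag, ah, ai, aj, bc, bd, be, bf, bh, bj, ce, cf, cg, ci, cj, de, df, dg, di, dj, ef, eh, ei, fg, fh, gh, gi, gj, hj, ij
  2-simplices (20): agh, agi, ahj, aij, bce, bcf, bdf, bdj, beh, bhj, cei, cfg, cgj, cij, def, dei, dgi, dgj, efh, fgh

so the chain groups are C_0 ≅ Z^10, C_1 ≅ Z^30, C_2 ≅ Z^20.

∂_1: C_1 → C_0 sends each edge [p,q] (with p < q) to q − p.
The 10×30 boundary matrix has rank 9 and Smith normal form diag(1,1,1,1,1,1,1,1,1).

Boundary ∂_2: C_2 → C_1 sends each 2-simplex [p,q,r] to [q,r] − [p,r] + [p,q]. For instance
  ∂dei = ei − di + de,
  ∂dgi = gi − di + dg.
The resulting 30×20 matrix has rank 20, and its Smith normal form has invariant factors (1,1,1,1,1,1,1,1,1,1,1,1,1,1,1,1,1,1,1,2).

Now H_k = ker ∂_k / im ∂_{k+1}, so:

  H_2: rank ker ∂_2 − rank ∂_3 = (20 − 20) − 0 = 0, and there is no ∂_3, so H_2 ≅ 0.

H_2 ≅ 0.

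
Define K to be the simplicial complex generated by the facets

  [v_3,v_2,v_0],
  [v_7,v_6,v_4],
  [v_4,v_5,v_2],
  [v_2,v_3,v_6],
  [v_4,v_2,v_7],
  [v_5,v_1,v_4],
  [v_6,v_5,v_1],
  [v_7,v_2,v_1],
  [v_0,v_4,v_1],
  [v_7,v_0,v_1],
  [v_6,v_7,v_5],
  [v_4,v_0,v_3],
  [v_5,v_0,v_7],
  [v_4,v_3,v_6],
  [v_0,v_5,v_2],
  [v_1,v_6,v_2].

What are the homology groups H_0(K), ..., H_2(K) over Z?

We work with the vertex ordering v_0 < v_1 < v_2 < v_3 < v_4 < v_5 < v_6 < v_7. The simplices of K, each written with vertices in increasing order, are:

  0-simplices (8): [v_0], [v_1], [v_2], [v_3], [v_4], [v_5], [v_6], [v_7]
  1-simplices (24): (24 of them)
  2-simplices (16): (16 of them)

giving chain groups C_0 ≅ Z^8, C_1 ≅ Z^24, C_2 ≅ Z^16.

∂_1: C_1 → C_0 sends each edge [p,q] (with p < q) to q − p.
The 8×24 boundary matrix has rank 7 and Smith normal form diag(1,1,1,1,1,1,1).

Boundary ∂_2: C_2 → C_1 maps a triangle to the signed sum of its edges. For instance
  ∂[v_1,v_2,v_6] = [v_2,v_6] − [v_1,v_6] + [v_1,v_2],
  ∂[v_1,v_4,v_5] = [v_4,v_5] − [v_1,v_5] + [v_1,v_4].
The resulting 24×16 matrix has rank 15, and its Smith normal form has invariant factors (1,1,1,1,1,1,1,1,1,1,1,1,1,1,1).

From H_k ≅ ker(∂_k) / im(∂_{k+1}) we obtain:

  H_0: rank C_0 − rank ∂_1 = 8 − 7 = 1, and the invariant factors of ∂_1 are all 1, so H_0 ≅ Z.
  H_1: rank ker ∂_1 − rank ∂_2 = (24 − 7) − 15 = 2, and the invariant factors of ∂_2 are all 1, so H_1 ≅ Z^2.
  H_2: rank ker ∂_2 − rank ∂_3 = (16 − 15) − 0 = 1, and there is no ∂_3, so H_2 ≅ Z.

As a check, the Euler characteristic is 8 − 24 + 16 = 0, which agrees with 1 − 2 + 1 = 0.
(K is a triangulation of the torus T^2.)

H_0 ≅ Z,  H_1 ≅ Z^2,  H_2 ≅ Z.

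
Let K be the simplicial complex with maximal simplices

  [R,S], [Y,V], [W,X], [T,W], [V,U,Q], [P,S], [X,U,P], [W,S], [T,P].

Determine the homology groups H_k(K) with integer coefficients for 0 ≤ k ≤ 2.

H_0 ≅ Z,  H_1 ≅ Z^2,  H_2 = 0.

Order the vertices as P < Q < R < S < T < U < V < W < X < Y. Listing each simplex with vertices in this order, K has dimension 2 with simplices:

  0-simplices (10): P, Q, R, S, T, U, V, W, X, Y
  1-simplices (13): PS, PT, PU, PX, QU, QV, RS, SW, TW, UV, UX, VY, WX
  2-simplices (2): PUX, QUV

giving chain groups C_0 ≅ Z^10, C_1 ≅ Z^13, C_2 ≅ Z^2.

Boundary ∂_1: C_1 → C_0 maps an edge to its endpoints' difference, ∂[p,q] = q − p. For instance
  ∂VY = Y − V.
As a 10×13 matrix over Z this has rank 9, with invariant factors (1,1,1,1,1,1,1,1,1).

Boundary ∂_2: C_2 → C_1 maps a triangle to the signed sum of its edges. For instance
  ∂QUV = UV − QV + QU,
  ∂PUX = UX − PX + PU.
This gives a 13×2 integer matrix of rank 2; reducing to Smith normal form yields diagonal entries (1,1).

From H_k ≅ ker(∂_k) / im(∂_{k+1}) we obtain:

  H_0: rank C_0 − rank ∂_1 = 10 − 9 = 1, and the invariant factors of ∂_1 are all 1, so H_0 = Z.
  H_1: rank ker ∂_1 − rank ∂_2 = (13 − 9) − 2 = 2, and the invariant factors of ∂_2 are all 1, so H_1 = Z^2.
  H_2: rank ker ∂_2 − rank ∂_3 = (2 − 2) − 0 = 0, and there is no ∂_3, so H_2 = 0.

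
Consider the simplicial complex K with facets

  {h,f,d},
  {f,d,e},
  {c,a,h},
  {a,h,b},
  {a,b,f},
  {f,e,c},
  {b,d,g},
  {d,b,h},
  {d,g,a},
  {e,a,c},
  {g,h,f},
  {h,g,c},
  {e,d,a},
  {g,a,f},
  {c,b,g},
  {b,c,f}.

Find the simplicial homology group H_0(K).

H_0 ≅ Z.

We work with the vertex ordering a < b < c < d < e < f < g < h. The simplices of K, each written with vertices in increasing order, are:

  0-simplices (8): a, b, c, d, e, f, g, h
  1-simplices (24): ab, ac, ad, ae, af, ag, ah, bc, bd, bf, bg, bh, ce, cf, cg, ch, de, df, dg, dh, ef, fg, fh, gh
  2-simplices (16): abf, abh, ace, ach, ade, adg, afg, bcf, bcg, bdg, bdh, cef, cgh, def, dfh, fgh

Hence C_0 ≅ Z^8, C_1 ≅ Z^24, C_2 ≅ Z^16.

∂_1: C_1 → C_0 sends each edge [p,q] (with p < q) to q − p.
The 8×24 boundary matrix has rank 7 and Smith normal form diag(1,1,1,1,1,1,1).

The boundary map ∂_2: C_2 → C_1 acts by ∂[p,q,r] = [q,r] − [p,r] + [p,q]. For instance
  ∂def = ef − df + de,
  ∂abf = bf − af + ab.
The 24×16 boundary matrix has rank 15 and Smith normal form diag(1,1,1,1,1,1,1,1,1,1,1,1,1,1,1).

Now H_k = ker ∂_k / im ∂_{k+1}, so:

  H_0: rank C_0 − rank ∂_1 = 8 − 7 = 1, and the invariant factors of ∂_1 are all 1, so H_0 = Z.

(K is a triangulation of the torus T^2.)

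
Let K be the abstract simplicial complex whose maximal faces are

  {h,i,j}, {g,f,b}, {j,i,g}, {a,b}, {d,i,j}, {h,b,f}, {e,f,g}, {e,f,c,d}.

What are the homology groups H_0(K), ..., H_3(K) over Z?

H_0 ≅ Z,  H_1 ≅ Z^2,  H_2 = 0,  H_3 = 0.

Order the vertices as a < b < c < d < e < f < g < h < i < j. Listing each simplex with vertices in this order, K has dimension 3 with simplices:

  0-simplices (10): a, b, c, d, e, f, g, h, i, j
  1-simplices (20): ab, bf, bg, bh, cd, ce, cf, de, df, di, dj, ef, eg, fg, fh, gi, gj, hi, hj, ij
  2-simplices (10): bfg, bfh, cde, cdf, cef, def, dij, efg, gij, hij
  3-simplices (1): cdef

giving chain groups C_0 ≅ Z^10, C_1 ≅ Z^20, C_2 ≅ Z^10, C_3 ≅ Z^1.

∂_1: C_1 → C_0 is given by ∂[p,q] = [q] − [p]. For instance
  ∂hj = j − h.
This gives a 10×20 integer matrix of rank 9; reducing to Smith normal form yields diagonal entries (1,1,1,1,1,1,1,1,1).

∂_2: C_2 → C_1 maps a triangle to the signed sum of its edges. For instance
  ∂cdf = df − cf + cd,
  ∂cde = de − ce + cd.
This gives a 20×10 integer matrix of rank 9; reducing to Smith normal form yields diagonal entries (1,1,1,1,1,1,1,1,1).

∂_3: C_3 → C_2 sends each 3-simplex σ to the alternating sum Σ_i (−1)^i (σ with its i-th vertex removed). For instance
  ∂cdef = def − cef + cdf − cde.
The resulting 10×1 matrix has rank 1, and its Smith normal form has invariant factors (1).

Reading off H_k = ker ∂_k / im ∂_{k+1}:

  H_0: rank C_0 − rank ∂_1 = 10 − 9 = 1, and the invariant factors of ∂_1 are all 1, so H_0 = Z.
  H_1: rank ker ∂_1 − rank ∂_2 = (20 − 9) − 9 = 2, and the invariant factors of ∂_2 are all 1, so H_1 = Z^2.
  H_2: rank ker ∂_2 − rank ∂_3 = (10 − 9) − 1 = 0, and the invariant factors of ∂_3 are all 1, so H_2 = 0.
  H_3: rank ker ∂_3 − rank ∂_4 = (1 − 1) − 0 = 0, and there is no ∂_4, so H_3 = 0.

As a check, the Euler characteristic is 10 − 20 + 10 − 1 = -1, which agrees with 1 − 2 + 0 − 0 = -1.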